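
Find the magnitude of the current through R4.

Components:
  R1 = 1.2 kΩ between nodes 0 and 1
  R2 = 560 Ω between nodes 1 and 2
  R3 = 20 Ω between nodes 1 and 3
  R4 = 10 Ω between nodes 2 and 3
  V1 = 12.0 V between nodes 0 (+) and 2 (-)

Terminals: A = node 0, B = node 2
Nodal analysis, taking node 2 as the 0 V reference.
Source V1 fixes V_0 = 12 V.
KCL at each unknown node (sum of currents leaving = 0; resistances in Ω):
  Node 1: (V_1 - 12)/1200 + (V_1 - 0)/560 + (V_1 - V_3)/20 = 0
  Node 3: (V_3 - V_1)/20 + (V_3 - 0)/10 = 0
Collecting terms (coefficients in siemens):
  0.05262·V_1 - 0.05·V_3 = 0.01
  0.15·V_3 - 0.05·V_1 = 0
Determinant D = (0.05262)(0.15) - (-0.05)(-0.05) = 0.005393
V_1 = [(0.01)(0.15) - (-0.05)(0)]/D = 0.2781 V
V_3 = [(0.05262)(0) - (0.01)(-0.05)]/D = 0.09272 V
I_R4 = (V_2 - V_3)/R4 = (0 - 0.09272)/10 = -0.009272 A
|I_R4| = 0.009272 A

Final answer: |I_R4| = 0.009272 A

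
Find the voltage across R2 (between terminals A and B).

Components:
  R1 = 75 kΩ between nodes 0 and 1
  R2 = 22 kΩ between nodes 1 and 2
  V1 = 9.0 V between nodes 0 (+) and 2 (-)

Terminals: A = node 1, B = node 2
R1 and R2 are in series across V1 (node 0 → node 1 → node 2), and the output A–B is taken across R2, so this is a voltage divider.
Series current: I = V1/(R1 + R2) = 9/(75000 + 22000) = 9/97000 = 0.00009278 A
V_R2 = I × R2 = V1 × R2/(R1 + R2) = 9 × 22000/97000 = 2.041 V

Final answer: 2.041 V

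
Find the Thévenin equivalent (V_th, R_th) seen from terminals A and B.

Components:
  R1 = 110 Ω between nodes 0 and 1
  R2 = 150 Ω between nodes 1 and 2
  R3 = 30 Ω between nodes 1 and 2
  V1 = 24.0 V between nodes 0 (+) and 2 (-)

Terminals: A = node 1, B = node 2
Step 1 — V_th is the open-circuit voltage V_A - V_B (nothing connected across the terminals).
Nodal analysis, taking node 2 as the 0 V reference.
Source V1 fixes V_0 = 24 V.
KCL at each unknown node (sum of currents leaving = 0; resistances in Ω):
  Node 1: (V_1 - 24)/110 + (V_1 - 0)/150 + (V_1 - 0)/30 = 0
Collecting terms: 0.04909 × V_1 = 0.2182  =>  V_1 = 4.444 V
V_th = V_1 - V_2 = 4.444 - 0 = 4.444 V
Step 2 — R_th: zero the source — replace V1 by a short circuit (node 2 merges into node 0) — and find the resistance seen between A (node 1) and B (node 0).
Reduce the network between node 1 (A) and node 0 (B) by series/parallel combination:
  Rp1 = R1 ‖ R2 ‖ R3 (parallel, all between nodes 0 and 1) = 1/(1/110 + 1/150 + 1/30) = 20.37 Ω
R_th = 20.37 Ω

Final answer: V_th = 4.444 V, R_th = 20.37 Ω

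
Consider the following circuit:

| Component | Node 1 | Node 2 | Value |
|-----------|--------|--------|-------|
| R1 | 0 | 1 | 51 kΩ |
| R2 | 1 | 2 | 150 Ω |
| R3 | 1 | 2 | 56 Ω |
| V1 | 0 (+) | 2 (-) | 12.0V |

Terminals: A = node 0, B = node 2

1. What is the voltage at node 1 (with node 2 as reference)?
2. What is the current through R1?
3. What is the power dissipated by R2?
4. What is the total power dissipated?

Nodal analysis, taking node 2 as the 0 V reference.
Source V1 fixes V_0 = 12 V.
KCL at each unknown node (sum of currents leaving = 0; resistances in Ω):
  Node 1: (V_1 - 12)/51000 + (V_1 - 0)/150 + (V_1 - 0)/56 = 0
Collecting terms: 0.02454 × V_1 = 0.0002353  =>  V_1 = 0.009587 V
Part 1:
  Read off the nodal solution: V_1 = 0.009587 V
Part 2:
  I_R1 = (V_0 - V_1)/R1 = (12 - 0.009587)/51000 = 0.0002351 A
  Magnitude: I_R1 = 0.0002351 A
Part 3:
  I_R2 = (V_1 - V_2)/R2 = (0.009587 - 0)/150 = 0.00006391 A
  P_R2 = I_R2² × R2 = (0.00006391)² × 150 = 0.0000006127 W
Part 4:
  Power in each resistor, P = (ΔV)²/R:
    P_R1 = (12 - 0.009587)²/51000 = 0.002819 W
    P_R2 = (0.009587 - 0)²/150 = 0.0000006127 W
    P_R3 = (0.009587 - 0)²/56 = 0.000001641 W
  P_total = P_R1 + P_R2 + P_R3 = 0.002821 W

Final answers:
1. V_1 = 0.009587 V
2. I_R1 = 0.0002351 A
3. P_R2 = 6.127e-07 W
4. P_total = 0.002821 W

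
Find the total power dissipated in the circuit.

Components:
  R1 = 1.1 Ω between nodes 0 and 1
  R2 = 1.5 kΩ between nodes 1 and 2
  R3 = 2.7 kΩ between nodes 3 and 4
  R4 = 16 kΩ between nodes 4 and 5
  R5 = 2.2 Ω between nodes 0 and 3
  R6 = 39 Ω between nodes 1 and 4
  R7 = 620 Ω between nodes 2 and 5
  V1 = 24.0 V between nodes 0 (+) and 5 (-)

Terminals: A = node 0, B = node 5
Nodal analysis, taking node 5 as the 0 V reference.
Source V1 fixes V_0 = 24 V.
KCL at each unknown node (sum of currents leaving = 0; resistances in Ω):
  Node 1: (V_1 - 24)/1.1 + (V_1 - V_2)/1500 + (V_1 - V_4)/39 = 0
  Node 2: (V_2 - V_1)/1500 + (V_2 - 0)/620 = 0
  Node 3: (V_3 - V_4)/2700 + (V_3 - 24)/2.2 = 0
  Node 4: (V_4 - V_3)/2700 + (V_4 - 0)/16000 + (V_4 - V_1)/39 = 0
Collecting terms (coefficients in siemens):
  0.9354·V_1 - 0.0006667·V_2 - 0.02564·V_4 = 21.82
  0.00228·V_2 - 0.0006667·V_1 = 0
  0.4549·V_3 - 0.0003704·V_4 = 10.91
  0.02607·V_4 - 0.02564·V_1 - 0.0003704·V_3 = 0
Solving these 4 simultaneous equations (Gaussian elimination) gives:
  V_1 = 23.99 V, V_2 = 7.015 V, V_3 = 24 V, V_4 = 23.93 V
Power in each resistor, P = (ΔV)²/R:
  P_R1 = (24 - 23.99)²/1.1 = 0.0001798 W
  P_R2 = (23.99 - 7.015)²/1500 = 0.192 W
  P_R3 = (24 - 23.93)²/2700 = 0.000001883 W
  P_R4 = (23.93 - 0)²/16000 = 0.03579 W
  P_R5 = (24 - 24)²/2.2 = 0.000000001534 W
  P_R6 = (23.99 - 23.93)²/39 = 0.00008418 W
  P_R7 = (7.015 - 0)²/620 = 0.07937 W
P_total = P_R1 + P_R2 + P_R3 + P_R4 + P_R5 + P_R6 + P_R7 = 0.3074 W

Final answer: 0.3074 W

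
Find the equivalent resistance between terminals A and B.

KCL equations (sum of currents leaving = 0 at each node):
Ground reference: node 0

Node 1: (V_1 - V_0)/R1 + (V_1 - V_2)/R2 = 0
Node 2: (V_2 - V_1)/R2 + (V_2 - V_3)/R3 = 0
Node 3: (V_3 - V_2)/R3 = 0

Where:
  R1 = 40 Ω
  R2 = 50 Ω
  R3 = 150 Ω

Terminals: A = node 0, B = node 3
Reduce the network between node 0 (A) and node 3 (B) by series/parallel combination:
  Rs1 = R1 + R2 (series, joined only at node 1) = 40 + 50 = 90 Ω
  Rs2 = R3 + Rs1 (series, joined only at node 2) = 150 + 90 = 240 Ω
R_eq = 240 Ω

Final answer: 240 Ω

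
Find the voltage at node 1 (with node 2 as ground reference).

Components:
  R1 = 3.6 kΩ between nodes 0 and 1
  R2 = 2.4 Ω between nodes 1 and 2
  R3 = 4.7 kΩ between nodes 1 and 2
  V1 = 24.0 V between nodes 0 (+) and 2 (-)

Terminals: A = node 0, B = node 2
Nodal analysis, taking node 2 as the 0 V reference.
Source V1 fixes V_0 = 24 V.
KCL at each unknown node (sum of currents leaving = 0; resistances in Ω):
  Node 1: (V_1 - 24)/3600 + (V_1 - 0)/2.4 + (V_1 - 0)/4700 = 0
Collecting terms: 0.4172 × V_1 = 0.006667  =>  V_1 = 0.01598 V
The requested potential is V_1 = 0.01598 V.

Final answer: V_1 = 0.01598 V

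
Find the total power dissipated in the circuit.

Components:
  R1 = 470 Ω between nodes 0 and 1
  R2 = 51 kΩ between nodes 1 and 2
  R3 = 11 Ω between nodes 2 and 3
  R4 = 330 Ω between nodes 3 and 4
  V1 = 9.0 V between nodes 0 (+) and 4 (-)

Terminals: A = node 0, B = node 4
Nodal analysis, taking node 4 as the 0 V reference.
Source V1 fixes V_0 = 9 V.
KCL at each unknown node (sum of currents leaving = 0; resistances in Ω):
  Node 1: (V_1 - 9)/470 + (V_1 - V_2)/51000 = 0
  Node 2: (V_2 - V_1)/51000 + (V_2 - V_3)/11 = 0
  Node 3: (V_3 - V_2)/11 + (V_3 - 0)/330 = 0
Collecting terms (coefficients in siemens):
  0.002147·V_1 - 0.00001961·V_2 = 0.01915
  0.09093·V_2 - 0.00001961·V_1 - 0.09091·V_3 = 0
  0.09394·V_3 - 0.09091·V_2 = 0
Solving these 3 simultaneous equations (Gaussian elimination) gives:
  V_1 = 8.918 V, V_2 = 0.05923 V, V_3 = 0.05732 V
Power in each resistor, P = (ΔV)²/R:
  P_R1 = (9 - 8.918)²/470 = 0.00001418 W
  P_R2 = (8.918 - 0.05923)²/51000 = 0.001539 W
  P_R3 = (0.05923 - 0.05732)²/11 = 0.0000003319 W
  P_R4 = (0.05732 - 0)²/330 = 0.000009958 W
P_total = P_R1 + P_R2 + P_R3 + P_R4 = 0.001563 W

Final answer: 0.001563 W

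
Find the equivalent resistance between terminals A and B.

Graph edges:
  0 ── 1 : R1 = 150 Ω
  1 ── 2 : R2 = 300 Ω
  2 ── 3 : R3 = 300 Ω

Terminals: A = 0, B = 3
Reduce the network between node 0 (A) and node 3 (B) by series/parallel combination:
  Rs1 = R1 + R2 (series, joined only at node 1) = 150 + 300 = 450 Ω
  Rs2 = R3 + Rs1 (series, joined only at node 2) = 300 + 450 = 750 Ω
R_eq = 750 Ω

Final answer: 750 Ω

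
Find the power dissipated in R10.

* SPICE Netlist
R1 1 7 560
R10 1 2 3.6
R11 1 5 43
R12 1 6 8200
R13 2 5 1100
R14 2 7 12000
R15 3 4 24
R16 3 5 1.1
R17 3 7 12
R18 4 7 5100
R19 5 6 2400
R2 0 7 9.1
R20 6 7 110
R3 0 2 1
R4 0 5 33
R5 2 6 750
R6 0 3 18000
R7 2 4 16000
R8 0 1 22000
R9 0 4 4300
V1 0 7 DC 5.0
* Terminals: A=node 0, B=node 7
Nodal analysis, taking node 7 as the 0 V reference.
Source V1 fixes V_0 = 5 V.
KCL at each unknown node (sum of currents leaving = 0; resistances in Ω):
  Node 1: (V_1 - 0)/560 + (V_1 - 5)/22000 + (V_1 - V_2)/3.6 + (V_1 - V_5)/43 + (V_1 - V_6)/8200 = 0
  Node 2: (V_2 - 5)/1 + (V_2 - V_6)/750 + (V_2 - V_4)/16000 + (V_2 - V_1)/3.6 + (V_2 - V_5)/1100 + (V_2 - 0)/12000 = 0
  Node 3: (V_3 - 5)/18000 + (V_3 - V_4)/24 + (V_3 - V_5)/1.1 + (V_3 - 0)/12 = 0
  Node 4: (V_4 - V_2)/16000 + (V_4 - 5)/4300 + (V_4 - V_3)/24 + (V_4 - 0)/5100 = 0
  Node 5: (V_5 - 5)/33 + (V_5 - V_1)/43 + (V_5 - V_2)/1100 + (V_5 - V_3)/1.1 + (V_5 - V_6)/2400 = 0
  Node 6: (V_6 - V_2)/750 + (V_6 - V_1)/8200 + (V_6 - V_5)/2400 + (V_6 - 0)/110 = 0
Collecting terms (coefficients in siemens):
  0.303·V_1 - 0.2778·V_2 - 0.02326·V_5 - 0.000122·V_6 = 0.0002273
  1.28·V_2 - 0.2778·V_1 - 0.0000625·V_4 - 0.0009091·V_5 - 0.001333·V_6 = 5
  1.034·V_3 - 0.04167·V_4 - 0.9091·V_5 = 0.0002778
  0.04216·V_4 - 0.0000625·V_2 - 0.04167·V_3 = 0.001163
  0.964·V_5 - 0.02326·V_1 - 0.0009091·V_2 - 0.9091·V_3 - 0.0004167·V_6 = 0.1515
  0.01096·V_6 - 0.000122·V_1 - 0.001333·V_2 - 0.0004167·V_5 = 0
Solving these 6 simultaneous equations (Gaussian elimination) gives:
  V_1 = 4.668 V, V_2 = 4.921 V, V_3 = 1.854 V, V_4 = 1.868 V
  V_5 = 2.023 V, V_6 = 0.7273 V
I_R10 = (V_1 - V_2)/R10 = (4.668 - 4.921)/3.6 = -0.0703 A
P_R10 = I_R10² × R10 = (-0.0703)² × 3.6 = 0.01779 W

Final answer: 0.01779 W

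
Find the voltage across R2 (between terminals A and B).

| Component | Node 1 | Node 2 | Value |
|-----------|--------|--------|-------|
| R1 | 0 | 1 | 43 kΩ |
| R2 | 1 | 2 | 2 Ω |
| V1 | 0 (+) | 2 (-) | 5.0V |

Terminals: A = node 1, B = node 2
R1 and R2 are in series across V1 (node 0 → node 1 → node 2), and the output A–B is taken across R2, so this is a voltage divider.
Series current: I = V1/(R1 + R2) = 5/(43000 + 2) = 5/43000 = 0.0001163 A
V_R2 = I × R2 = V1 × R2/(R1 + R2) = 5 × 2/43000 = 0.0002325 V

Final answer: 0.0002325 V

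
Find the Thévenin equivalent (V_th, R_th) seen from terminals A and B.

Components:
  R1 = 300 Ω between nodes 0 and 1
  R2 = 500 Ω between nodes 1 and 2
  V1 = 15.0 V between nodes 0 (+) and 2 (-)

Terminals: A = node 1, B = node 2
Step 1 — V_th is the open-circuit voltage V_A - V_B (nothing connected across the terminals).
Nodal analysis, taking node 2 as the 0 V reference.
Source V1 fixes V_0 = 15 V.
KCL at each unknown node (sum of currents leaving = 0; resistances in Ω):
  Node 1: (V_1 - 15)/300 + (V_1 - 0)/500 = 0
Collecting terms: 0.005333 × V_1 = 0.05  =>  V_1 = 9.375 V
V_th = V_1 - V_2 = 9.375 - 0 = 9.375 V
Step 2 — R_th: zero the source — replace V1 by a short circuit (node 2 merges into node 0) — and find the resistance seen between A (node 1) and B (node 0).
Reduce the network between node 1 (A) and node 0 (B) by series/parallel combination:
  Rp1 = R1 ‖ R2 (parallel, both between nodes 0 and 1) = 1/(1/300 + 1/500) = 187.5 Ω
R_th = 187.5 Ω

Final answer: V_th = 9.375 V, R_th = 187.5 Ω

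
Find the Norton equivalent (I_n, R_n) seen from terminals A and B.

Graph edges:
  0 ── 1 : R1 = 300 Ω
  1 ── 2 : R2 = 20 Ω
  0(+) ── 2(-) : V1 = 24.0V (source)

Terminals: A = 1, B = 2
Find the Thévenin equivalent first; then I_n = V_th/R_th and R_n = R_th.
Step 1 — V_th is the open-circuit voltage V_A - V_B (nothing connected across the terminals).
Nodal analysis, taking node 2 as the 0 V reference.
Source V1 fixes V_0 = 24 V.
KCL at each unknown node (sum of currents leaving = 0; resistances in Ω):
  Node 1: (V_1 - 24)/300 + (V_1 - 0)/20 = 0
Collecting terms: 0.05333 × V_1 = 0.08  =>  V_1 = 1.5 V
V_th = V_1 - V_2 = 1.5 - 0 = 1.5 V
Step 2 — R_th: zero the source — replace V1 by a short circuit (node 2 merges into node 0) — and find the resistance seen between A (node 1) and B (node 0).
Reduce the network between node 1 (A) and node 0 (B) by series/parallel combination:
  Rp1 = R1 ‖ R2 (parallel, both between nodes 0 and 1) = 1/(1/300 + 1/20) = 18.75 Ω
R_th = 18.75 Ω
I_n = V_th/R_th = 1.5/18.75 = 0.08 A, and R_n = R_th = 18.75 Ω

Final answer: I_n = 0.08 A, R_n = 18.75 Ω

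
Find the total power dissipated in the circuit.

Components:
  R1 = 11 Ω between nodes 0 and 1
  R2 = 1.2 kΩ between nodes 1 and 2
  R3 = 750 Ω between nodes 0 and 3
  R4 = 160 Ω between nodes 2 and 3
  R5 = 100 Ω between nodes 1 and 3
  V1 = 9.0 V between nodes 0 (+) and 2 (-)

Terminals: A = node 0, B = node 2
Nodal analysis, taking node 2 as the 0 V reference.
Source V1 fixes V_0 = 9 V.
KCL at each unknown node (sum of currents leaving = 0; resistances in Ω):
  Node 1: (V_1 - 9)/11 + (V_1 - 0)/1200 + (V_1 - V_3)/100 = 0
  Node 3: (V_3 - 9)/750 + (V_3 - 0)/160 + (V_3 - V_1)/100 = 0
Collecting terms (coefficients in siemens):
  0.1017·V_1 - 0.01·V_3 = 0.8182
  0.01758·V_3 - 0.01·V_1 = 0.012
Determinant D = (0.1017)(0.01758) - (-0.01)(-0.01) = 0.001689
V_1 = [(0.8182)(0.01758) - (-0.01)(0.012)]/D = 8.589 V
V_3 = [(0.1017)(0.012) - (0.8182)(-0.01)]/D = 5.567 V
Power in each resistor, P = (ΔV)²/R:
  P_R1 = (9 - 8.589)²/11 = 0.01537 W
  P_R2 = (8.589 - 0)²/1200 = 0.06147 W
  P_R3 = (9 - 5.567)²/750 = 0.01571 W
  P_R4 = (0 - 5.567)²/160 = 0.1937 W
  P_R5 = (8.589 - 5.567)²/100 = 0.09131 W
P_total = P_R1 + P_R2 + P_R3 + P_R4 + P_R5 = 0.3776 W

Final answer: 0.3776 W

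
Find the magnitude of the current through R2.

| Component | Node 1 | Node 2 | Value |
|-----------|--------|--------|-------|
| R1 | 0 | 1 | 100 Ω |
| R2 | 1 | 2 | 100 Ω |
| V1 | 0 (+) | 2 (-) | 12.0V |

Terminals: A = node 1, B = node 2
Nodal analysis, taking node 2 as the 0 V reference.
Source V1 fixes V_0 = 12 V.
KCL at each unknown node (sum of currents leaving = 0; resistances in Ω):
  Node 1: (V_1 - 12)/100 + (V_1 - 0)/100 = 0
Collecting terms: 0.02 × V_1 = 0.12  =>  V_1 = 6 V
I_R2 = (V_1 - V_2)/R2 = (6 - 0)/100 = 0.06 A
|I_R2| = 0.06 A

Final answer: |I_R2| = 0.06 A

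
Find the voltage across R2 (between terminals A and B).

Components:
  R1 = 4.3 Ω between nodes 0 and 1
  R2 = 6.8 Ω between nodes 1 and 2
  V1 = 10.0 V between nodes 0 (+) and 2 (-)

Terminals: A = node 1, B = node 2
R1 and R2 are in series across V1 (node 0 → node 1 → node 2), and the output A–B is taken across R2, so this is a voltage divider.
Series current: I = V1/(R1 + R2) = 10/(4.3 + 6.8) = 10/11.1 = 0.9009 A
V_R2 = I × R2 = V1 × R2/(R1 + R2) = 10 × 6.8/11.1 = 6.126 V

Final answer: 6.126 V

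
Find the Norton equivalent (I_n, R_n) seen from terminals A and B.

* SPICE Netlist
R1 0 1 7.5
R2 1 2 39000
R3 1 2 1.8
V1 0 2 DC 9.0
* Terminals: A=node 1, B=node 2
Find the Thévenin equivalent first; then I_n = V_th/R_th and R_n = R_th.
Step 1 — V_th is the open-circuit voltage V_A - V_B (nothing connected across the terminals).
Nodal analysis, taking node 2 as the 0 V reference.
Source V1 fixes V_0 = 9 V.
KCL at each unknown node (sum of currents leaving = 0; resistances in Ω):
  Node 1: (V_1 - 9)/7.5 + (V_1 - 0)/39000 + (V_1 - 0)/1.8 = 0
Collecting terms: 0.6889 × V_1 = 1.2  =>  V_1 = 1.742 V
V_th = V_1 - V_2 = 1.742 - 0 = 1.742 V
Step 2 — R_th: zero the source — replace V1 by a short circuit (node 2 merges into node 0) — and find the resistance seen between A (node 1) and B (node 0).
Reduce the network between node 1 (A) and node 0 (B) by series/parallel combination:
  Rp1 = R1 ‖ R2 ‖ R3 (parallel, all between nodes 0 and 1) = 1/(1/7.5 + 1/39000 + 1/1.8) = 1.452 Ω
R_th = 1.452 Ω
I_n = V_th/R_th = 1.742/1.452 = 1.2 A, and R_n = R_th = 1.452 Ω

Final answer: I_n = 1.2 A, R_n = 1.452 Ω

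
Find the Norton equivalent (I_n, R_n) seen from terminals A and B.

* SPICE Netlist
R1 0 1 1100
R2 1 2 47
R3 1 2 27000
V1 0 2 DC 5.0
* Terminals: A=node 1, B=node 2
Find the Thévenin equivalent first; then I_n = V_th/R_th and R_n = R_th.
Step 1 — V_th is the open-circuit voltage V_A - V_B (nothing connected across the terminals).
Nodal analysis, taking node 2 as the 0 V reference.
Source V1 fixes V_0 = 5 V.
KCL at each unknown node (sum of currents leaving = 0; resistances in Ω):
  Node 1: (V_1 - 5)/1100 + (V_1 - 0)/47 + (V_1 - 0)/27000 = 0
Collecting terms: 0.02222 × V_1 = 0.004545  =>  V_1 = 0.2045 V
V_th = V_1 - V_2 = 0.2045 - 0 = 0.2045 V
Step 2 — R_th: zero the source — replace V1 by a short circuit (node 2 merges into node 0) — and find the resistance seen between A (node 1) and B (node 0).
Reduce the network between node 1 (A) and node 0 (B) by series/parallel combination:
  Rp1 = R1 ‖ R2 ‖ R3 (parallel, all between nodes 0 and 1) = 1/(1/1100 + 1/47 + 1/27000) = 45 Ω
R_th = 45 Ω
I_n = V_th/R_th = 0.2045/45 = 0.004545 A, and R_n = R_th = 45 Ω

Final answer: I_n = 0.004545 A, R_n = 45 Ω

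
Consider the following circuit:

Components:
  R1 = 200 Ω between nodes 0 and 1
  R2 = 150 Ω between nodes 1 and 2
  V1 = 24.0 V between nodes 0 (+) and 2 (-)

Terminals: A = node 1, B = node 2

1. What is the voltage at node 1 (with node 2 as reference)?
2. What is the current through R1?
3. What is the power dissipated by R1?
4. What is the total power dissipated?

Nodal analysis, taking node 2 as the 0 V reference.
Source V1 fixes V_0 = 24 V.
KCL at each unknown node (sum of currents leaving = 0; resistances in Ω):
  Node 1: (V_1 - 24)/200 + (V_1 - 0)/150 = 0
Collecting terms: 0.01167 × V_1 = 0.12  =>  V_1 = 10.29 V
Part 1:
  Read off the nodal solution: V_1 = 10.29 V
Part 2:
  I_R1 = (V_0 - V_1)/R1 = (24 - 10.29)/200 = 0.06857 A
  Magnitude: I_R1 = 0.06857 A
Part 3:
  I_R1 = (V_0 - V_1)/R1 = (24 - 10.29)/200 = 0.06857 A
  P_R1 = I_R1² × R1 = (0.06857)² × 200 = 0.9404 W
Part 4:
  Power in each resistor, P = (ΔV)²/R:
    P_R1 = (24 - 10.29)²/200 = 0.9404 W
    P_R2 = (10.29 - 0)²/150 = 0.7053 W
  P_total = P_R1 + P_R2 = 1.646 W

Final answers:
1. V_1 = 10.29 V
2. I_R1 = 0.06857 A
3. P_R1 = 0.9404 W
4. P_total = 1.646 W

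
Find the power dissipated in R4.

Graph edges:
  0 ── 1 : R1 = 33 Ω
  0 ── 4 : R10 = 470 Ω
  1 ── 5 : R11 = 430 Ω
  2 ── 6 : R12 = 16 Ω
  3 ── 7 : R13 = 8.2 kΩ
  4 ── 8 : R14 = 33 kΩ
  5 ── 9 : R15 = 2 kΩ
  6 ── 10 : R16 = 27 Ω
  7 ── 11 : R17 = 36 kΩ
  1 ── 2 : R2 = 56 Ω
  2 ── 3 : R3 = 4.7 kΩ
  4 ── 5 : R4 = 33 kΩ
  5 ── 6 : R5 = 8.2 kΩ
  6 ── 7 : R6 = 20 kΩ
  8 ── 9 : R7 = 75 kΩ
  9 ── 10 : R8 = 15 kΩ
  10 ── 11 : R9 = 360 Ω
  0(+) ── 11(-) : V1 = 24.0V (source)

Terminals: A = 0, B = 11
Nodal analysis, taking node 11 as the 0 V reference.
Source V1 fixes V_0 = 24 V.
KCL at each unknown node (sum of currents leaving = 0; resistances in Ω):
  Node 1: (V_1 - 24)/33 + (V_1 - V_2)/56 + (V_1 - V_5)/430 = 0
  Node 2: (V_2 - V_1)/56 + (V_2 - V_3)/4700 + (V_2 - V_6)/16 = 0
  Node 3: (V_3 - V_2)/4700 + (V_3 - V_7)/8200 = 0
  Node 4: (V_4 - V_5)/33000 + (V_4 - 24)/470 + (V_4 - V_8)/33000 = 0
  Node 5: (V_5 - V_4)/33000 + (V_5 - V_6)/8200 + (V_5 - V_1)/430 + (V_5 - V_9)/2000 = 0
  Node 6: (V_6 - V_5)/8200 + (V_6 - V_7)/20000 + (V_6 - V_2)/16 + (V_6 - V_10)/27 = 0
  Node 7: (V_7 - V_6)/20000 + (V_7 - V_3)/8200 + (V_7 - 0)/36000 = 0
  Node 8: (V_8 - V_9)/75000 + (V_8 - V_4)/33000 = 0
  Node 9: (V_9 - V_8)/75000 + (V_9 - V_10)/15000 + (V_9 - V_5)/2000 = 0
  Node 10: (V_10 - V_9)/15000 + (V_10 - 0)/360 + (V_10 - V_6)/27 = 0
Collecting terms (coefficients in siemens):
  0.05049·V_1 - 0.01786·V_2 - 0.002326·V_5 = 0.7273
  0.08057·V_2 - 0.01786·V_1 - 0.0002128·V_3 - 0.0625·V_6 = 0
  0.0003347·V_3 - 0.0002128·V_2 - 0.000122·V_7 = 0
  0.002188·V_4 - 0.0000303·V_5 - 0.0000303·V_8 = 0.05106
  0.002978·V_5 - 0.002326·V_1 - 0.0000303·V_4 - 0.000122·V_6 - 0.0005·V_9 = 0
  0.09971·V_6 - 0.0625·V_2 - 0.000122·V_5 - 0.00005·V_7 - 0.03704·V_10 = 0
  0.0001997·V_7 - 0.000122·V_3 - 0.00005·V_6 = 0
  0.00004364·V_8 - 0.0000303·V_4 - 0.00001333·V_9 = 0
  0.00058·V_9 - 0.0005·V_5 - 0.00001333·V_8 - 0.00006667·V_10 = 0
  0.03988·V_10 - 0.03704·V_6 - 0.00006667·V_9 = 0
Solving these 10 simultaneous equations (Gaussian elimination) gives:
  V_1 = 22.38 V, V_2 = 19.66 V, V_3 = 18.28 V, V_4 = 23.96 V
  V_5 = 22.12 V, V_6 = 18.88 V, V_7 = 15.89 V, V_8 = 23.25 V
  V_9 = 21.63 V, V_10 = 17.57 V
I_R4 = (V_4 - V_5)/R4 = (23.96 - 22.12)/33000 = 0.00005574 A
P_R4 = I_R4² × R4 = (0.00005574)² × 33000 = 0.0001025 W

Final answer: 0.0001025 W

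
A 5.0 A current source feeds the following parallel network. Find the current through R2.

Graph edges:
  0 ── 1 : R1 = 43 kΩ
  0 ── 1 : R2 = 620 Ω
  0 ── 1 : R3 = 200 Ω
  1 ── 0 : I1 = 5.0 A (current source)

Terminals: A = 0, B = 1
All resistors sit directly between nodes 0 and 1, so they are in parallel and share one voltage V; the full source current 5 A splits among them.
1/R_par = 1/43000 + 1/620 + 1/200 = 0.006636 S  =>  R_par = 150.7 Ω
V = I × R_par = 5 × 150.7 = 753.4 V
I_R2 = V/R2 = 753.4/620 = 1.215 A

Final answer: 1.215 A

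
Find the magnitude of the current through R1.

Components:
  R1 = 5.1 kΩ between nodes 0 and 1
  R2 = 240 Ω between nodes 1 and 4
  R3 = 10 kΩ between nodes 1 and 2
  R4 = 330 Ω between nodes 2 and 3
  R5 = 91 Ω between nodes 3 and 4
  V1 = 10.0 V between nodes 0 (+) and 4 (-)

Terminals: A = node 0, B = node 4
Nodal analysis, taking node 4 as the 0 V reference.
Source V1 fixes V_0 = 10 V.
KCL at each unknown node (sum of currents leaving = 0; resistances in Ω):
  Node 1: (V_1 - 10)/5100 + (V_1 - 0)/240 + (V_1 - V_2)/10000 = 0
  Node 2: (V_2 - V_1)/10000 + (V_2 - V_3)/330 = 0
  Node 3: (V_3 - V_2)/330 + (V_3 - 0)/91 = 0
Collecting terms (coefficients in siemens):
  0.004463·V_1 - 0.0001·V_2 = 0.001961
  0.00313·V_2 - 0.0001·V_1 - 0.00303·V_3 = 0
  0.01402·V_3 - 0.00303·V_2 = 0
Solving these 3 simultaneous equations (Gaussian elimination) gives:
  V_1 = 0.4398 V, V_2 = 0.01777 V, V_3 = 0.00384 V
I_R1 = (V_0 - V_1)/R1 = (10 - 0.4398)/5100 = 0.001875 A
|I_R1| = 0.001875 A

Final answer: |I_R1| = 0.001875 A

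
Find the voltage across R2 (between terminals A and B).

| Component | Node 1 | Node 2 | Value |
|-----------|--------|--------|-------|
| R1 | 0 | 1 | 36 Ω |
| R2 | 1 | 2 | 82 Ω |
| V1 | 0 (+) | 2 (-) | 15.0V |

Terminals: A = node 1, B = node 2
R1 and R2 are in series across V1 (node 0 → node 1 → node 2), and the output A–B is taken across R2, so this is a voltage divider.
Series current: I = V1/(R1 + R2) = 15/(36 + 82) = 15/118 = 0.1271 A
V_R2 = I × R2 = V1 × R2/(R1 + R2) = 15 × 82/118 = 10.42 V

Final answer: 10.42 V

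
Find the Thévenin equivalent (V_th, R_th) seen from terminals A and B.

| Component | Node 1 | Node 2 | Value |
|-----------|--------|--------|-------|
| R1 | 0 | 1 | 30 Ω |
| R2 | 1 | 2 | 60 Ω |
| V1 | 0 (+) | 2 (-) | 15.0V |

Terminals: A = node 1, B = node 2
Step 1 — V_th is the open-circuit voltage V_A - V_B (nothing connected across the terminals).
Nodal analysis, taking node 2 as the 0 V reference.
Source V1 fixes V_0 = 15 V.
KCL at each unknown node (sum of currents leaving = 0; resistances in Ω):
  Node 1: (V_1 - 15)/30 + (V_1 - 0)/60 = 0
Collecting terms: 0.05 × V_1 = 0.5  =>  V_1 = 10 V
V_th = V_1 - V_2 = 10 - 0 = 10 V
Step 2 — R_th: zero the source — replace V1 by a short circuit (node 2 merges into node 0) — and find the resistance seen between A (node 1) and B (node 0).
Reduce the network between node 1 (A) and node 0 (B) by series/parallel combination:
  Rp1 = R1 ‖ R2 (parallel, both between nodes 0 and 1) = 1/(1/30 + 1/60) = 20 Ω
R_th = 20 Ω

Final answer: V_th = 10 V, R_th = 20 Ω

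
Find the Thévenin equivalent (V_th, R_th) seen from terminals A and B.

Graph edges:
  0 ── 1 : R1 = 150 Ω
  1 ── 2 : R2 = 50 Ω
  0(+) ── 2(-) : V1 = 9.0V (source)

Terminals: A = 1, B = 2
Step 1 — V_th is the open-circuit voltage V_A - V_B (nothing connected across the terminals).
Nodal analysis, taking node 2 as the 0 V reference.
Source V1 fixes V_0 = 9 V.
KCL at each unknown node (sum of currents leaving = 0; resistances in Ω):
  Node 1: (V_1 - 9)/150 + (V_1 - 0)/50 = 0
Collecting terms: 0.02667 × V_1 = 0.06  =>  V_1 = 2.25 V
V_th = V_1 - V_2 = 2.25 - 0 = 2.25 V
Step 2 — R_th: zero the source — replace V1 by a short circuit (node 2 merges into node 0) — and find the resistance seen between A (node 1) and B (node 0).
Reduce the network between node 1 (A) and node 0 (B) by series/parallel combination:
  Rp1 = R1 ‖ R2 (parallel, both between nodes 0 and 1) = 1/(1/150 + 1/50) = 37.5 Ω
R_th = 37.5 Ω

Final answer: V_th = 2.25 V, R_th = 37.5 Ω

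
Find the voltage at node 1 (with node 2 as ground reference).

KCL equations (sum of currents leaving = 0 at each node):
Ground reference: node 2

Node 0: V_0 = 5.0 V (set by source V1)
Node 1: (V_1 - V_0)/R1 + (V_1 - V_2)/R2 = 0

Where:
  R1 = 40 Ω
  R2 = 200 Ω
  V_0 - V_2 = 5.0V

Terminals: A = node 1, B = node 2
Nodal analysis, taking node 2 as the 0 V reference.
Source V1 fixes V_0 = 5 V.
KCL at each unknown node (sum of currents leaving = 0; resistances in Ω):
  Node 1: (V_1 - 5)/40 + (V_1 - 0)/200 = 0
Collecting terms: 0.03 × V_1 = 0.125  =>  V_1 = 4.167 V
The requested potential is V_1 = 4.167 V.

Final answer: V_1 = 4.167 V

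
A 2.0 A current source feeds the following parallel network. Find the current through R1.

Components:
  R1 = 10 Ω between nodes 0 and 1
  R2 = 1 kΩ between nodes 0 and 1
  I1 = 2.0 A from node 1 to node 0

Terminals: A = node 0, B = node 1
All resistors sit directly between nodes 0 and 1, so they are in parallel and share one voltage V; the full source current 2 A splits among them.
1/R_par = 1/10 + 1/1000 = 0.101 S  =>  R_par = 9.901 Ω
V = I × R_par = 2 × 9.901 = 19.8 V
I_R1 = V/R1 = 19.8/10 = 1.98 A

Final answer: 1.98 A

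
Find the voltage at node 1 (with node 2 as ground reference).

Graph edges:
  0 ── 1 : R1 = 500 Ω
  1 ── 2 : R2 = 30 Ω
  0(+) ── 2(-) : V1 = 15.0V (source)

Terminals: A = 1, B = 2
Nodal analysis, taking node 2 as the 0 V reference.
Source V1 fixes V_0 = 15 V.
KCL at each unknown node (sum of currents leaving = 0; resistances in Ω):
  Node 1: (V_1 - 15)/500 + (V_1 - 0)/30 = 0
Collecting terms: 0.03533 × V_1 = 0.03  =>  V_1 = 0.8491 V
The requested potential is V_1 = 0.8491 V.

Final answer: V_1 = 0.8491 V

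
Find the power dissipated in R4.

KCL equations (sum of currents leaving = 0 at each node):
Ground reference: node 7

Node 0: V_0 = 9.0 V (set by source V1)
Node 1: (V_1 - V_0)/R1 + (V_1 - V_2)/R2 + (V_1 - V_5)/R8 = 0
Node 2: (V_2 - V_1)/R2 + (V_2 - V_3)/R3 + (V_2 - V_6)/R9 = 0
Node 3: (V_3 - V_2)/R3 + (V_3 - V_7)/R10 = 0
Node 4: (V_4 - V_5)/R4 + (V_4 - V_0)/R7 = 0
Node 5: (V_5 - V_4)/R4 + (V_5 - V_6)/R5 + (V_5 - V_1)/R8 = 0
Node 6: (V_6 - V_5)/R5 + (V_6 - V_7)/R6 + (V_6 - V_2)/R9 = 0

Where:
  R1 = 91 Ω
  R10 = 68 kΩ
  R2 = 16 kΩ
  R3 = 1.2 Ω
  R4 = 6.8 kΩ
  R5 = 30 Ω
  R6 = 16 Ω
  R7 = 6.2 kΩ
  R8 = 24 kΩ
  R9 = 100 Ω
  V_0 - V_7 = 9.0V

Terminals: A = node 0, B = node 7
Nodal analysis, taking node 7 as the 0 V reference.
Source V1 fixes V_0 = 9 V.
KCL at each unknown node (sum of currents leaving = 0; resistances in Ω):
  Node 1: (V_1 - 9)/91 + (V_1 - V_2)/16000 + (V_1 - V_5)/24000 = 0
  Node 2: (V_2 - V_1)/16000 + (V_2 - V_3)/1.2 + (V_2 - V_6)/100 = 0
  Node 3: (V_3 - V_2)/1.2 + (V_3 - 0)/68000 = 0
  Node 4: (V_4 - V_5)/6800 + (V_4 - 9)/6200 = 0
  Node 5: (V_5 - V_4)/6800 + (V_5 - V_6)/30 + (V_5 - V_1)/24000 = 0
  Node 6: (V_6 - V_5)/30 + (V_6 - 0)/16 + (V_6 - V_2)/100 = 0
Collecting terms (coefficients in siemens):
  0.01109·V_1 - 0.0000625·V_2 - 0.00004167·V_5 = 0.0989
  0.8434·V_2 - 0.0000625·V_1 - 0.8333·V_3 - 0.01·V_6 = 0
  0.8333·V_3 - 0.8333·V_2 = 0
  0.0003083·V_4 - 0.0001471·V_5 = 0.001452
  0.03352·V_5 - 0.00004167·V_1 - 0.0001471·V_4 - 0.03333·V_6 = 0
  0.1058·V_6 - 0.01·V_2 - 0.03333·V_5 = 0
Solving these 6 simultaneous equations (Gaussian elimination) gives:
  V_1 = 8.916 V, V_2 = 0.08083 V, V_3 = 0.08083 V, V_4 = 4.735 V
  V_5 = 0.05744 V, V_6 = 0.02573 V
I_R4 = (V_4 - V_5)/R4 = (4.735 - 0.05744)/6800 = 0.0006879 A
P_R4 = I_R4² × R4 = (0.0006879)² × 6800 = 0.003218 W

Final answer: 0.003218 W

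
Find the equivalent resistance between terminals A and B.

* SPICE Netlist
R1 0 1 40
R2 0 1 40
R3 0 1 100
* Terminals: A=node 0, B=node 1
Reduce the network between node 0 (A) and node 1 (B) by series/parallel combination:
  Rp1 = R1 ‖ R2 ‖ R3 (parallel, all between nodes 0 and 1) = 1/(1/40 + 1/40 + 1/100) = 16.67 Ω
R_eq = 16.67 Ω

Final answer: 16.67 Ω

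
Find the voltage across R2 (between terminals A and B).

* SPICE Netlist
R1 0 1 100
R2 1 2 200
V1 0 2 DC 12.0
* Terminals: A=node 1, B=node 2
R1 and R2 are in series across V1 (node 0 → node 1 → node 2), and the output A–B is taken across R2, so this is a voltage divider.
Series current: I = V1/(R1 + R2) = 12/(100 + 200) = 12/300 = 0.04 A
V_R2 = I × R2 = V1 × R2/(R1 + R2) = 12 × 200/300 = 8 V

Final answer: 8 V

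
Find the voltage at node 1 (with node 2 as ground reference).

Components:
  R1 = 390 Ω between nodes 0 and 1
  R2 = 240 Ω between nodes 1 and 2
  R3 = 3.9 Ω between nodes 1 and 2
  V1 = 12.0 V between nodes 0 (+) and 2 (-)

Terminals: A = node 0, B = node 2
Nodal analysis, taking node 2 as the 0 V reference.
Source V1 fixes V_0 = 12 V.
KCL at each unknown node (sum of currents leaving = 0; resistances in Ω):
  Node 1: (V_1 - 12)/390 + (V_1 - 0)/240 + (V_1 - 0)/3.9 = 0
Collecting terms: 0.2631 × V_1 = 0.03077  =>  V_1 = 0.1169 V
The requested potential is V_1 = 0.1169 V.

Final answer: V_1 = 0.1169 V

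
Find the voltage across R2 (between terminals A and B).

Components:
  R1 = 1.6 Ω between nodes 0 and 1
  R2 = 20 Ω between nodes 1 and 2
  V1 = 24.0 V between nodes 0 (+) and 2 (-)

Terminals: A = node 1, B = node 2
R1 and R2 are in series across V1 (node 0 → node 1 → node 2), and the output A–B is taken across R2, so this is a voltage divider.
Series current: I = V1/(R1 + R2) = 24/(1.6 + 20) = 24/21.6 = 1.111 A
V_R2 = I × R2 = V1 × R2/(R1 + R2) = 24 × 20/21.6 = 22.22 V

Final answer: 22.22 V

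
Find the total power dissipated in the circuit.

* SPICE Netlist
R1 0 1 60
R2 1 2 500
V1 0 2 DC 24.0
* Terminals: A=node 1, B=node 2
Nodal analysis, taking node 2 as the 0 V reference.
Source V1 fixes V_0 = 24 V.
KCL at each unknown node (sum of currents leaving = 0; resistances in Ω):
  Node 1: (V_1 - 24)/60 + (V_1 - 0)/500 = 0
Collecting terms: 0.01867 × V_1 = 0.4  =>  V_1 = 21.43 V
Power in each resistor, P = (ΔV)²/R:
  P_R1 = (24 - 21.43)²/60 = 0.1102 W
  P_R2 = (21.43 - 0)²/500 = 0.9184 W
P_total = P_R1 + P_R2 = 1.029 W

Final answer: 1.029 W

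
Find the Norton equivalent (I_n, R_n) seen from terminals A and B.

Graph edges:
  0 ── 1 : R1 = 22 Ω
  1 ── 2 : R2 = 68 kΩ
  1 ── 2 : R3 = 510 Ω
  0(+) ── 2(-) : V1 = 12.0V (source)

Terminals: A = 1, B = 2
Find the Thévenin equivalent first; then I_n = V_th/R_th and R_n = R_th.
Step 1 — V_th is the open-circuit voltage V_A - V_B (nothing connected across the terminals).
Nodal analysis, taking node 2 as the 0 V reference.
Source V1 fixes V_0 = 12 V.
KCL at each unknown node (sum of currents leaving = 0; resistances in Ω):
  Node 1: (V_1 - 12)/22 + (V_1 - 0)/68000 + (V_1 - 0)/510 = 0
Collecting terms: 0.04743 × V_1 = 0.5455  =>  V_1 = 11.5 V
V_th = V_1 - V_2 = 11.5 - 0 = 11.5 V
Step 2 — R_th: zero the source — replace V1 by a short circuit (node 2 merges into node 0) — and find the resistance seen between A (node 1) and B (node 0).
Reduce the network between node 1 (A) and node 0 (B) by series/parallel combination:
  Rp1 = R1 ‖ R2 ‖ R3 (parallel, all between nodes 0 and 1) = 1/(1/22 + 1/68000 + 1/510) = 21.08 Ω
R_th = 21.08 Ω
I_n = V_th/R_th = 11.5/21.08 = 0.5455 A, and R_n = R_th = 21.08 Ω

Final answer: I_n = 0.5455 A, R_n = 21.08 Ω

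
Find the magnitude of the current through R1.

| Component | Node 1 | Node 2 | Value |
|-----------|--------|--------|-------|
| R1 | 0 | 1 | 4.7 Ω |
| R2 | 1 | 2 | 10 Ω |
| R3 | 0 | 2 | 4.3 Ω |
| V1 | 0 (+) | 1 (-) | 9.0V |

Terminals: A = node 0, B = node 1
Nodal analysis, taking node 1 as the 0 V reference.
Source V1 fixes V_0 = 9 V.
KCL at each unknown node (sum of currents leaving = 0; resistances in Ω):
  Node 2: (V_2 - 0)/10 + (V_2 - 9)/4.3 = 0
Collecting terms: 0.3326 × V_2 = 2.093  =>  V_2 = 6.294 V
I_R1 = (V_0 - V_1)/R1 = (9 - 0)/4.7 = 1.915 A
|I_R1| = 1.915 A

Final answer: |I_R1| = 1.915 A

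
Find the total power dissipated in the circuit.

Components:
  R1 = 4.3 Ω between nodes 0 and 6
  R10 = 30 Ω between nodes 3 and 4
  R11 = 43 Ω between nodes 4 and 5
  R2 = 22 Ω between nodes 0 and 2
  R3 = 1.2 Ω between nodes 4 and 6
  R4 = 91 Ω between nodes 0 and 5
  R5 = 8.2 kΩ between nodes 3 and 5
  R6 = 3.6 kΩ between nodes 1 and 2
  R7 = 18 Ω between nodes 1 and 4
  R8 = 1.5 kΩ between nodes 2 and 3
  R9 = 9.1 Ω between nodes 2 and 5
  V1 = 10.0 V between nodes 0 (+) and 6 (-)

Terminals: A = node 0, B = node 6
Nodal analysis, taking node 6 as the 0 V reference.
Source V1 fixes V_0 = 10 V.
KCL at each unknown node (sum of currents leaving = 0; resistances in Ω):
  Node 1: (V_1 - V_2)/3600 + (V_1 - V_4)/18 = 0
  Node 2: (V_2 - 10)/22 + (V_2 - V_1)/3600 + (V_2 - V_3)/1500 + (V_2 - V_5)/9.1 = 0
  Node 3: (V_3 - V_5)/8200 + (V_3 - V_2)/1500 + (V_3 - V_4)/30 = 0
  Node 4: (V_4 - 0)/1.2 + (V_4 - V_1)/18 + (V_4 - V_3)/30 + (V_4 - V_5)/43 = 0
  Node 5: (V_5 - 10)/91 + (V_5 - V_3)/8200 + (V_5 - V_2)/9.1 + (V_5 - V_4)/43 = 0
Collecting terms (coefficients in siemens):
  0.05583·V_1 - 0.0002778·V_2 - 0.05556·V_4 = 0
  0.1563·V_2 - 0.0002778·V_1 - 0.0006667·V_3 - 0.1099·V_5 = 0.4545
  0.03412·V_3 - 0.0006667·V_2 - 0.03333·V_4 - 0.000122·V_5 = 0
  0.9455·V_4 - 0.05556·V_1 - 0.03333·V_3 - 0.02326·V_5 = 0
  0.1443·V_5 - 0.1099·V_2 - 0.000122·V_3 - 0.02326·V_4 = 0.1099
Solving these 5 simultaneous equations (Gaussian elimination) gives:
  V_1 = 0.2209 V, V_2 = 7.466 V, V_3 = 0.3494 V, V_4 = 0.1847 V
  V_5 = 6.479 V
Power in each resistor, P = (ΔV)²/R:
  P_R1 = (10 - 0)²/4.3 = 23.26 W
  P_R2 = (10 - 7.466)²/22 = 0.2919 W
  P_R3 = (0.1847 - 0)²/1.2 = 0.02842 W
  P_R4 = (10 - 6.479)²/91 = 0.1362 W
  P_R5 = (0.3494 - 6.479)²/8200 = 0.004582 W
  P_R6 = (0.2209 - 7.466)²/3600 = 0.01458 W
  P_R7 = (0.2209 - 0.1847)²/18 = 0.0000729 W
  P_R8 = (7.466 - 0.3494)²/1500 = 0.03376 W
  P_R9 = (7.466 - 6.479)²/9.1 = 0.107 W
  P_R10 = (0.3494 - 0.1847)²/30 = 0.0009048 W
  P_R11 = (0.1847 - 6.479)²/43 = 0.9214 W
P_total = P_R1 + P_R2 + P_R3 + P_R4 + P_R5 + P_R6 + P_R7 + P_R8 + P_R9 + P_R10 + P_R11 = 24.79 W

Final answer: 24.79 W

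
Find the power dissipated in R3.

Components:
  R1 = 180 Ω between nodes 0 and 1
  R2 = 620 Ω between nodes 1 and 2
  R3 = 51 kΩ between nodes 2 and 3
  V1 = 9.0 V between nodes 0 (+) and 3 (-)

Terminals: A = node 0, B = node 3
Nodal analysis, taking node 3 as the 0 V reference.
Source V1 fixes V_0 = 9 V.
KCL at each unknown node (sum of currents leaving = 0; resistances in Ω):
  Node 1: (V_1 - 9)/180 + (V_1 - V_2)/620 = 0
  Node 2: (V_2 - V_1)/620 + (V_2 - 0)/51000 = 0
Collecting terms (coefficients in siemens):
  0.007168·V_1 - 0.001613·V_2 = 0.05
  0.001633·V_2 - 0.001613·V_1 = 0
Determinant D = (0.007168)(0.001633) - (-0.001613)(-0.001613) = 0.000009101
V_1 = [(0.05)(0.001633) - (-0.001613)(0)]/D = 8.969 V
V_2 = [(0.007168)(0) - (0.05)(-0.001613)]/D = 8.861 V
I_R3 = (V_2 - V_3)/R3 = (8.861 - 0)/51000 = 0.0001737 A
P_R3 = I_R3² × R3 = (0.0001737)² × 51000 = 0.00154 W

Final answer: 0.00154 W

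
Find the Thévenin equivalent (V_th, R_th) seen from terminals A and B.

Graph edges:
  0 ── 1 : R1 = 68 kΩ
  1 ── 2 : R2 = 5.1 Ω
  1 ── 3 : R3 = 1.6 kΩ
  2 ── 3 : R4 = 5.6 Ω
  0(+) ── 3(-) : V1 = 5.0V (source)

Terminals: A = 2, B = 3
Step 1 — V_th is the open-circuit voltage V_A - V_B (nothing connected across the terminals).
Nodal analysis, taking node 3 as the 0 V reference.
Source V1 fixes V_0 = 5 V.
KCL at each unknown node (sum of currents leaving = 0; resistances in Ω):
  Node 1: (V_1 - 5)/68000 + (V_1 - V_2)/5.1 + (V_1 - 0)/1600 = 0
  Node 2: (V_2 - V_1)/5.1 + (V_2 - 0)/5.6 = 0
Collecting terms (coefficients in siemens):
  0.1967·V_1 - 0.1961·V_2 = 0.00007353
  0.3746·V_2 - 0.1961·V_1 = 0
Determinant D = (0.1967)(0.3746) - (-0.1961)(-0.1961) = 0.03525
V_1 = [(0.00007353)(0.3746) - (-0.1961)(0)]/D = 0.0007814 V
V_2 = [(0.1967)(0) - (0.00007353)(-0.1961)]/D = 0.000409 V
V_th = V_2 - V_3 = 0.000409 - 0 = 0.000409 V
Step 2 — R_th: zero the source — replace V1 by a short circuit (node 3 merges into node 0) — and find the resistance seen between A (node 2) and B (node 0).
Reduce the network between node 2 (A) and node 0 (B) by series/parallel combination:
  Rp1 = R1 ‖ R3 (parallel, both between nodes 0 and 1) = 1/(1/68000 + 1/1600) = 1563 Ω
  Rs1 = R2 + Rp1 (series, joined only at node 1) = 5.1 + 1563 = 1568 Ω
  Rp2 = R4 ‖ Rs1 (parallel, both between nodes 0 and 2) = 1/(1/5.6 + 1/1568) = 5.58 Ω
R_th = 5.58 Ω

Final answer: V_th = 0.000409 V, R_th = 5.58 Ω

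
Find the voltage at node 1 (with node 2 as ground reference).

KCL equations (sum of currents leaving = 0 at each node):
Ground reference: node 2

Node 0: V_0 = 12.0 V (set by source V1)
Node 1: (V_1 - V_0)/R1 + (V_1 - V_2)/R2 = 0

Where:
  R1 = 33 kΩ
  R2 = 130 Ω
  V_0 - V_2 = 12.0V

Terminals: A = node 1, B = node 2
Nodal analysis, taking node 2 as the 0 V reference.
Source V1 fixes V_0 = 12 V.
KCL at each unknown node (sum of currents leaving = 0; resistances in Ω):
  Node 1: (V_1 - 12)/33000 + (V_1 - 0)/130 = 0
Collecting terms: 0.007723 × V_1 = 0.0003636  =>  V_1 = 0.04709 V
The requested potential is V_1 = 0.04709 V.

Final answer: V_1 = 0.04709 V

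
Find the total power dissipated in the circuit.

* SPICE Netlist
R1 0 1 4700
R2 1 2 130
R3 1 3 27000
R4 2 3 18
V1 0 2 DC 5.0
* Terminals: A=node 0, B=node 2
Nodal analysis, taking node 2 as the 0 V reference.
Source V1 fixes V_0 = 5 V.
KCL at each unknown node (sum of currents leaving = 0; resistances in Ω):
  Node 1: (V_1 - 5)/4700 + (V_1 - 0)/130 + (V_1 - V_3)/27000 = 0
  Node 3: (V_3 - V_1)/27000 + (V_3 - 0)/18 = 0
Collecting terms (coefficients in siemens):
  0.007942·V_1 - 0.00003704·V_3 = 0.001064
  0.05559·V_3 - 0.00003704·V_1 = 0
Determinant D = (0.007942)(0.05559) - (-0.00003704)(-0.00003704) = 0.0004415
V_1 = [(0.001064)(0.05559) - (-0.00003704)(0)]/D = 0.1339 V
V_3 = [(0.007942)(0) - (0.001064)(-0.00003704)]/D = 0.00008924 V
Power in each resistor, P = (ΔV)²/R:
  P_R1 = (5 - 0.1339)²/4700 = 0.005038 W
  P_R2 = (0.1339 - 0)²/130 = 0.000138 W
  P_R3 = (0.1339 - 0.00008924)²/27000 = 0.0000006636 W
  P_R4 = (0 - 0.00008924)²/18 = 0.0000000004424 W
P_total = P_R1 + P_R2 + P_R3 + P_R4 = 0.005177 W

Final answer: 0.005177 W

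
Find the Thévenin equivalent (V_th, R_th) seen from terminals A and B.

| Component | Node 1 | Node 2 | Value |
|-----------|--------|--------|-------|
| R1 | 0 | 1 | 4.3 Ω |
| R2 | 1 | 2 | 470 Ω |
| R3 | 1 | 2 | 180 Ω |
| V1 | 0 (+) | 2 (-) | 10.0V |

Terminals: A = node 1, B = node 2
Step 1 — V_th is the open-circuit voltage V_A - V_B (nothing connected across the terminals).
Nodal analysis, taking node 2 as the 0 V reference.
Source V1 fixes V_0 = 10 V.
KCL at each unknown node (sum of currents leaving = 0; resistances in Ω):
  Node 1: (V_1 - 10)/4.3 + (V_1 - 0)/470 + (V_1 - 0)/180 = 0
Collecting terms: 0.2402 × V_1 = 2.326  =>  V_1 = 9.68 V
V_th = V_1 - V_2 = 9.68 - 0 = 9.68 V
Step 2 — R_th: zero the source — replace V1 by a short circuit (node 2 merges into node 0) — and find the resistance seen between A (node 1) and B (node 0).
Reduce the network between node 1 (A) and node 0 (B) by series/parallel combination:
  Rp1 = R1 ‖ R2 ‖ R3 (parallel, all between nodes 0 and 1) = 1/(1/4.3 + 1/470 + 1/180) = 4.162 Ω
R_th = 4.162 Ω

Final answer: V_th = 9.68 V, R_th = 4.162 Ω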